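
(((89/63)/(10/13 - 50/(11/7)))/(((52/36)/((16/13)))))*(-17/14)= 16643/353535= 0.05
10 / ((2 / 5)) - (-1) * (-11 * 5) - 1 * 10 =-40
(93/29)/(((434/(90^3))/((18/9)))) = 2187000/203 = 10773.40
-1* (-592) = 592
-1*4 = -4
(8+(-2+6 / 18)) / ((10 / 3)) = 19 / 10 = 1.90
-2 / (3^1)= -2 / 3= -0.67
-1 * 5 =-5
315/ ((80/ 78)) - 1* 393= -687/ 8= -85.88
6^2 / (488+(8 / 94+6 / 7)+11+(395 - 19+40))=11844 / 301345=0.04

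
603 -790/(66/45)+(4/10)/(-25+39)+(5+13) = 31721/385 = 82.39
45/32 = 1.41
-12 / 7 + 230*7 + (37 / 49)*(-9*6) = 76808 / 49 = 1567.51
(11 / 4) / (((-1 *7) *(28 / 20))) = -55 / 196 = -0.28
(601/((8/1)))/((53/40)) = 56.70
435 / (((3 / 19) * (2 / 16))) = 22040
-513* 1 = -513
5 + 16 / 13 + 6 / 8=363 / 52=6.98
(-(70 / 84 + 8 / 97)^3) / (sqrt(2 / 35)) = -151419437 * sqrt(70) / 394274736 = -3.21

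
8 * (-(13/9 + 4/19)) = -2264/171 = -13.24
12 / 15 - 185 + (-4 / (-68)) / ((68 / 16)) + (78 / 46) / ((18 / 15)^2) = -72987499 / 398820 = -183.01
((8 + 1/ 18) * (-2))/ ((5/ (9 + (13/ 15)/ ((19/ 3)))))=-25172/ 855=-29.44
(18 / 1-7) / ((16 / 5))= 55 / 16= 3.44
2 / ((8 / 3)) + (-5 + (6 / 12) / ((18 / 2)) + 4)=-7 / 36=-0.19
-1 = -1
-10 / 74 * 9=-45 / 37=-1.22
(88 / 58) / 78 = 22 / 1131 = 0.02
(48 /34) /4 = 6 /17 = 0.35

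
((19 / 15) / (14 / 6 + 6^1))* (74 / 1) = 1406 / 125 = 11.25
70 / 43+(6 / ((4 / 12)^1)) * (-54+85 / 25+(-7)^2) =-5842 / 215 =-27.17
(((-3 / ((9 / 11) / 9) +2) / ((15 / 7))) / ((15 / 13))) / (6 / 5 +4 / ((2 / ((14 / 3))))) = -2821 / 2370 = -1.19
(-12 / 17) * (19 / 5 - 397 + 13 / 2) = 23202 / 85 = 272.96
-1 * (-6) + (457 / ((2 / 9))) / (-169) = -2085 / 338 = -6.17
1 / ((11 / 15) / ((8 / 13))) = 120 / 143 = 0.84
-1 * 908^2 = -824464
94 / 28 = 47 / 14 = 3.36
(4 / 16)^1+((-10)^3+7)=-3971 / 4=-992.75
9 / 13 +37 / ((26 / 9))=27 / 2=13.50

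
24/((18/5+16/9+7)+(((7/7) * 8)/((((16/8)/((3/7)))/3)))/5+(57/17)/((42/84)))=128520/107701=1.19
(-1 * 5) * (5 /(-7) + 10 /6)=-4.76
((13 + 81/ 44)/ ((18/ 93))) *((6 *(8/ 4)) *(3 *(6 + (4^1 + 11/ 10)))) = 6740919/ 220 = 30640.54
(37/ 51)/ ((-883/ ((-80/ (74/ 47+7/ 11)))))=1530320/ 51472719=0.03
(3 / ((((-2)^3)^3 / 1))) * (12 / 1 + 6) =-0.11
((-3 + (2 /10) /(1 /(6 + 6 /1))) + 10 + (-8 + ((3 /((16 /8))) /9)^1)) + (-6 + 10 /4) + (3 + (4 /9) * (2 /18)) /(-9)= -8282 /3645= -2.27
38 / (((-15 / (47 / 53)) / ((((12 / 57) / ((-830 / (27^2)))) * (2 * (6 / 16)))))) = 34263 / 109975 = 0.31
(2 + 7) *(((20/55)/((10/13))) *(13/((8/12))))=4563/55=82.96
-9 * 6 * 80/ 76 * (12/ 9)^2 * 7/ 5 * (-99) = 266112/ 19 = 14005.89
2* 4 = 8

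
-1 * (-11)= 11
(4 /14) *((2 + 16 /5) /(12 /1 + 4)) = 13 /140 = 0.09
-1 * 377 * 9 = -3393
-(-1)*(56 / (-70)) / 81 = -4 / 405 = -0.01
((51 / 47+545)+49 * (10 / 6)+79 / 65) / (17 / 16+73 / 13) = 92231744 / 979245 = 94.19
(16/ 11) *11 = 16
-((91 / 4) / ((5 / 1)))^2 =-8281 / 400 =-20.70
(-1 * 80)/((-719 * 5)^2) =-16/2584805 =-0.00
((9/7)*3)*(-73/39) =-657/91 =-7.22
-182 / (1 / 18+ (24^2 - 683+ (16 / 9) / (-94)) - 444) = 11844 / 35855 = 0.33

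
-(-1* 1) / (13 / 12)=12 / 13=0.92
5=5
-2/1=-2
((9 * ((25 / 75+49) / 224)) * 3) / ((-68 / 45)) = -14985 / 3808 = -3.94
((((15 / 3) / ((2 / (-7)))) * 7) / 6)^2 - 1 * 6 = 59161 / 144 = 410.84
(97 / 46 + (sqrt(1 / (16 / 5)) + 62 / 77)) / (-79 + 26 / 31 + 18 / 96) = -2559608 / 68493425 -124 *sqrt(5) / 38675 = -0.04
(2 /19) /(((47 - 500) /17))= -34 /8607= -0.00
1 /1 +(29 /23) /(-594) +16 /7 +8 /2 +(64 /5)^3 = 25156949171 /11954250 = 2104.44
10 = 10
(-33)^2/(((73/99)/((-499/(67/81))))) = -4357612809/4891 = -890945.17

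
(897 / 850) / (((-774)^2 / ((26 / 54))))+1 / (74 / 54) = 123739291619 / 169568461800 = 0.73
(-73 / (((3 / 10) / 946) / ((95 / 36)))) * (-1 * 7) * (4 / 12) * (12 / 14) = 32802550 / 27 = 1214909.26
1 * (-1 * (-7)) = 7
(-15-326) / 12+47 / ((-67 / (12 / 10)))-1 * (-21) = -33199 / 4020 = -8.26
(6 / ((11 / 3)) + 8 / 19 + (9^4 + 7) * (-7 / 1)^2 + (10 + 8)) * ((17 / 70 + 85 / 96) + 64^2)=7716851950209 / 5852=1318669164.42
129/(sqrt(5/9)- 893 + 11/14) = -203028714/1404224749- 75852 *sqrt(5)/1404224749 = -0.14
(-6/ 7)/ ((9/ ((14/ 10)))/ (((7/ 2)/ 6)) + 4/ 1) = -21/ 368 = -0.06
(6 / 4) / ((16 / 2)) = 3 / 16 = 0.19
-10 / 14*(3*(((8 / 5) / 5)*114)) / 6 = -456 / 35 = -13.03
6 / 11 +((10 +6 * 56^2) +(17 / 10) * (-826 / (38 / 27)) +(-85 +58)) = 37205813 / 2090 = 17801.82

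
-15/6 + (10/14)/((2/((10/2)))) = -5/7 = -0.71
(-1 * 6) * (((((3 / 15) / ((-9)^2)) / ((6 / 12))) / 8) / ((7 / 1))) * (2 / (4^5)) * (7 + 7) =-1 / 69120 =-0.00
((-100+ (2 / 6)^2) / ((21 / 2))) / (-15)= 1798 / 2835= 0.63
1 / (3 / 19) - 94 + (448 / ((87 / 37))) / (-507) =-3883465 / 44109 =-88.04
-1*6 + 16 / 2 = 2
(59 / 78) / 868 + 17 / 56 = 5153 / 16926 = 0.30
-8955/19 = -471.32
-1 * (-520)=520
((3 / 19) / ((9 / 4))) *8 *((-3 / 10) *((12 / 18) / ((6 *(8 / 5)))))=-2 / 171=-0.01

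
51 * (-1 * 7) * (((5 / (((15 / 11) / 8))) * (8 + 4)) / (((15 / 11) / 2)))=-921536 / 5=-184307.20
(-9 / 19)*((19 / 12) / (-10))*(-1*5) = -3 / 8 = -0.38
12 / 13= 0.92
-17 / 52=-0.33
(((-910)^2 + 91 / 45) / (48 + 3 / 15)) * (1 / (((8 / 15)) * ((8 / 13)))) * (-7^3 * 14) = -5815698394415 / 23136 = -251370089.66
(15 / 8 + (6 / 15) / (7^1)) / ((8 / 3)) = 0.72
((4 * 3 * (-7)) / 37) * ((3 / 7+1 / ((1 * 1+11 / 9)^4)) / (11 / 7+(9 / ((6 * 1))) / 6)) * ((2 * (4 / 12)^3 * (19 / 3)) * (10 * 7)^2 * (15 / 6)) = -3363.62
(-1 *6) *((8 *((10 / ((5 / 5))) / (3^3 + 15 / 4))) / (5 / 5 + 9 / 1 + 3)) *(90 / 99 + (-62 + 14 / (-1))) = 528640 / 5863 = 90.17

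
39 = 39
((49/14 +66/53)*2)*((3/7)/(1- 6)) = -0.81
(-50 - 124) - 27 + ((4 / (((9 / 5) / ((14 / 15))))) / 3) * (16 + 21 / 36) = -46057 / 243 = -189.53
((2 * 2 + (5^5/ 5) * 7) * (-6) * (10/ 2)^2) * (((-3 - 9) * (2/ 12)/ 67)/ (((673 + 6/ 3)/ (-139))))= -2434724/ 603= -4037.68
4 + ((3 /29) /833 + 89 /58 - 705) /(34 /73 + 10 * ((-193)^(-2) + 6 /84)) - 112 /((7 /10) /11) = -364706343761563 /155062105814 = -2352.00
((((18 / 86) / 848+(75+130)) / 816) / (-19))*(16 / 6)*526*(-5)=9829794635 / 106000848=92.73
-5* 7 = -35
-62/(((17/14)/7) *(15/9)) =-18228/85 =-214.45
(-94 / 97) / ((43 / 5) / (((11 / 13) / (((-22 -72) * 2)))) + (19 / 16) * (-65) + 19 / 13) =1075360 / 2204367777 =0.00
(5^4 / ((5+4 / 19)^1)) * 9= 11875 / 11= 1079.55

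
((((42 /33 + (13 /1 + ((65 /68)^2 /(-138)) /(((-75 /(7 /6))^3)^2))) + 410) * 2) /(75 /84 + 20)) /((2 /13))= 6924171669285778469033563 /26228725827975000000000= 263.99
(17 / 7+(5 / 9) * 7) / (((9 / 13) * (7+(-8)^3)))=-5174 / 286335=-0.02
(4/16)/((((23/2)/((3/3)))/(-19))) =-0.41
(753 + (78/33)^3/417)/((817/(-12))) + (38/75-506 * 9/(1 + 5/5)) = -25932685166261/11336426475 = -2287.55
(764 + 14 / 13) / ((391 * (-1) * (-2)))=4973 / 5083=0.98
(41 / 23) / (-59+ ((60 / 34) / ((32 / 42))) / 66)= -2992 / 98969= -0.03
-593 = -593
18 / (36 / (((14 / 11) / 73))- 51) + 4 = 18838 / 4699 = 4.01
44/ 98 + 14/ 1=14.45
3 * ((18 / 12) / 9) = 1 / 2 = 0.50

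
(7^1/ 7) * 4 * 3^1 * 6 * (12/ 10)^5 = 559872/ 3125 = 179.16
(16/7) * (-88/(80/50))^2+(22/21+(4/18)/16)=497905/72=6915.35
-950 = -950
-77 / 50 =-1.54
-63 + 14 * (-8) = -175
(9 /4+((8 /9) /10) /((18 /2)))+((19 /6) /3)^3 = 100193 /29160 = 3.44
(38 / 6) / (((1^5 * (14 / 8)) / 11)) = 836 / 21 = 39.81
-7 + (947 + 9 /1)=949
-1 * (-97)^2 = -9409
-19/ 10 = -1.90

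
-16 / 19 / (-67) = 16 / 1273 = 0.01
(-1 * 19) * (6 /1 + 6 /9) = -380 /3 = -126.67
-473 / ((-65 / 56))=26488 / 65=407.51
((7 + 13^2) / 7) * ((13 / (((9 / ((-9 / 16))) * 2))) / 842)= -143 / 11788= -0.01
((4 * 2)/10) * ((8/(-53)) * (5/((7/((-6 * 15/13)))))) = 2880/4823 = 0.60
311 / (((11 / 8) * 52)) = 622 / 143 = 4.35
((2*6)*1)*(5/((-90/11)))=-22/3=-7.33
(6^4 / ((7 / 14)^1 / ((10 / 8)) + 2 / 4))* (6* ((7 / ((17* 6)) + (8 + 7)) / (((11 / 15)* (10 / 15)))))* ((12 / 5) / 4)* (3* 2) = 179275680 / 187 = 958693.48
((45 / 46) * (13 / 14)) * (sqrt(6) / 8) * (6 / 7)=1755 * sqrt(6) / 18032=0.24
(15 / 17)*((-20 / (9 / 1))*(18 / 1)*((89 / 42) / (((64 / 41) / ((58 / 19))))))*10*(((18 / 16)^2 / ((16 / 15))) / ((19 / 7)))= -16071564375 / 25137152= -639.36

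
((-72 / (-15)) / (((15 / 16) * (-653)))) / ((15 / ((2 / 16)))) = -16 / 244875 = -0.00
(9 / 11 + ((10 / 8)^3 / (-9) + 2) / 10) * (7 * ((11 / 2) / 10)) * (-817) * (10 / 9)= -361080503 / 103680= -3482.64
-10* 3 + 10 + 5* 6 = 10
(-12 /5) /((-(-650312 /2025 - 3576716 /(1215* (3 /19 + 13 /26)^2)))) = -455625 /1352161226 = -0.00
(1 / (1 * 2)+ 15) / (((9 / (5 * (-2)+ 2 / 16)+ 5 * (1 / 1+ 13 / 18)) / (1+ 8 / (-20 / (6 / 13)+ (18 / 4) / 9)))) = 4606569 / 2813893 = 1.64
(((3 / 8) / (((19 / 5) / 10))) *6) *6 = 675 / 19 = 35.53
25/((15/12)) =20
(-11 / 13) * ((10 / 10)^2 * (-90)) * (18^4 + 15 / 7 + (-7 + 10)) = 727519320 / 91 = 7994717.80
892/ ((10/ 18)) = 1605.60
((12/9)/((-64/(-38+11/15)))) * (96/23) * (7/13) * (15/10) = 301/115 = 2.62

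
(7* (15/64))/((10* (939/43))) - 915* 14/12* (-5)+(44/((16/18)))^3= 5073099293/40064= 126624.88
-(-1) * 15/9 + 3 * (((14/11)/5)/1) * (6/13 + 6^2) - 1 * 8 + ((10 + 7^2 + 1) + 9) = 194144/2145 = 90.51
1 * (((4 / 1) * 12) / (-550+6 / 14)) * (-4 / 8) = 168 / 3847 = 0.04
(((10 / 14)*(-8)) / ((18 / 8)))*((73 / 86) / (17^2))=-5840 / 782901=-0.01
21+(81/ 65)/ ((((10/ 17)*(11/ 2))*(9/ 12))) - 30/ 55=74961/ 3575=20.97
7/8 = 0.88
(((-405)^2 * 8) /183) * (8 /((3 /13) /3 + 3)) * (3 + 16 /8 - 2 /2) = 4548960 /61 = 74573.11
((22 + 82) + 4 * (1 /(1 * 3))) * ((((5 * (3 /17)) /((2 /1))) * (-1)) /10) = -79 /17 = -4.65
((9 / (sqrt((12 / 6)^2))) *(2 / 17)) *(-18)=-162 / 17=-9.53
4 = 4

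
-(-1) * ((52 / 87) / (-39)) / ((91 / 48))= -64 / 7917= -0.01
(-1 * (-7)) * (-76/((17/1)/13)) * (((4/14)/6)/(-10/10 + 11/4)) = -3952/357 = -11.07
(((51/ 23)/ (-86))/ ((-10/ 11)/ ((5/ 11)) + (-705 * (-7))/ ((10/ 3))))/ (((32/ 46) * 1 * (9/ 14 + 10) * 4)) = -357/ 606255968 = -0.00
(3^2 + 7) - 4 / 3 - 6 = 26 / 3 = 8.67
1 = 1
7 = 7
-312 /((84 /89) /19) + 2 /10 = -219823 /35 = -6280.66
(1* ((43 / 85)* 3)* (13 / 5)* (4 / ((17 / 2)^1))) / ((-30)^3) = -559 / 8128125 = -0.00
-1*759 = -759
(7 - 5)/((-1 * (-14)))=1/7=0.14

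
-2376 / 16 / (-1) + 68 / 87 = 149.28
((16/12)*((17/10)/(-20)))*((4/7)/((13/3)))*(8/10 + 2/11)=-1836/125125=-0.01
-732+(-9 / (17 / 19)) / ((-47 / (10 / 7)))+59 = -3762379 / 5593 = -672.69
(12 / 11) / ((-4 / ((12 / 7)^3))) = -5184 / 3773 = -1.37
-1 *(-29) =29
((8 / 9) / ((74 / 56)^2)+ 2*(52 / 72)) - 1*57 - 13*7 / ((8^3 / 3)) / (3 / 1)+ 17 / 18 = -342416059 / 6308352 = -54.28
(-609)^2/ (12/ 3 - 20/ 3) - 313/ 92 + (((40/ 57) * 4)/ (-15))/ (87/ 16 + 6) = -800832243803/ 5757912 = -139083.79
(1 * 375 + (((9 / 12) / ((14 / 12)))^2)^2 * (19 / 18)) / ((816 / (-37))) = -355518829 / 20898304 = -17.01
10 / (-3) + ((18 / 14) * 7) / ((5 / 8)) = 166 / 15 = 11.07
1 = 1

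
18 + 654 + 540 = 1212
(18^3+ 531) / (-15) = -2121 / 5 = -424.20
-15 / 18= -5 / 6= -0.83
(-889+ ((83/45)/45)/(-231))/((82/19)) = -3950594551/19178775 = -205.99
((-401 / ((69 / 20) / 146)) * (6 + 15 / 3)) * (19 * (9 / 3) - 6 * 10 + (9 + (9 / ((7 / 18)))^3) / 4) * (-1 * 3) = 13686734294970 / 7889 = 1734913714.66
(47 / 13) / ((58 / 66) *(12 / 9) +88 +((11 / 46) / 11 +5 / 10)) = 107019 / 2655016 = 0.04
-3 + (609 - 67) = 539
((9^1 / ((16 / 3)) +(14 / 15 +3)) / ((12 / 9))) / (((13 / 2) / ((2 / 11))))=1349 / 11440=0.12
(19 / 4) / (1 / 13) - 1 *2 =239 / 4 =59.75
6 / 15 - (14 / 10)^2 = -39 / 25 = -1.56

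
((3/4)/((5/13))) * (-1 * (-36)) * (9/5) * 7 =22113/25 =884.52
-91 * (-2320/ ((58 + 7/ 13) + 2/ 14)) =3597.74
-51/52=-0.98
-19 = -19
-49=-49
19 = 19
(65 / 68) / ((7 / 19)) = 1235 / 476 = 2.59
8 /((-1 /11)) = -88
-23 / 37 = -0.62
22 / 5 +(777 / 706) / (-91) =201361 / 45890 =4.39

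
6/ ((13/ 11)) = 66/ 13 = 5.08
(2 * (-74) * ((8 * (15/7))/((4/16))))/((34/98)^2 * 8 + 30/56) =-2634240/389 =-6771.83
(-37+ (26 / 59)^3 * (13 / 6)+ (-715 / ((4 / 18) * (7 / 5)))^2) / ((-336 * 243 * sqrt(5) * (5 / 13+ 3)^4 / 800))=-8280605641093790875 * sqrt(5) / 104989762781342208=-176.36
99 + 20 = 119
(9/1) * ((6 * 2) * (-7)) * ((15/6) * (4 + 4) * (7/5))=-21168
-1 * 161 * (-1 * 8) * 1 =1288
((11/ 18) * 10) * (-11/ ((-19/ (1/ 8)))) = 0.44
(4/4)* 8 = 8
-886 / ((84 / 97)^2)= -4168187 / 3528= -1181.46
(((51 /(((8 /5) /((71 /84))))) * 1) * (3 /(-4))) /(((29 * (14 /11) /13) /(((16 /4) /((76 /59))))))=-152751885 /6911744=-22.10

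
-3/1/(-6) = 1/2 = 0.50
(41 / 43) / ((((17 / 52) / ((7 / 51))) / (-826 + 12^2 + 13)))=-3328052 / 12427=-267.81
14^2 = 196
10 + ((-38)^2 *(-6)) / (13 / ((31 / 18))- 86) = 1927 / 16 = 120.44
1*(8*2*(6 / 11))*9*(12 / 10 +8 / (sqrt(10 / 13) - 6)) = -3456*sqrt(130) / 2519 - 160704 / 12595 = -28.40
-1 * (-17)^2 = -289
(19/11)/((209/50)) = 50/121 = 0.41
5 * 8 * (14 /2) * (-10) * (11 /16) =-1925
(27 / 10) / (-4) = -27 / 40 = -0.68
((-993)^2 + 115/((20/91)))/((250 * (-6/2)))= -3946289/3000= -1315.43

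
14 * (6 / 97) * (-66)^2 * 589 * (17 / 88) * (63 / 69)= 874315134 / 2231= 391893.83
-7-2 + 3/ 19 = -168/ 19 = -8.84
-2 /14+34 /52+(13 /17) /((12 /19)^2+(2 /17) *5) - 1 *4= -57552 /21203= -2.71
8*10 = 80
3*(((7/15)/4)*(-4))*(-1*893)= 6251/5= 1250.20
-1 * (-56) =56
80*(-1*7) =-560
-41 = -41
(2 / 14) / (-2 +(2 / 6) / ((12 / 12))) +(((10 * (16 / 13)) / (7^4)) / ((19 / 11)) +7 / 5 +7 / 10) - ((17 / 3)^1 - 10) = 112985893 / 17791410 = 6.35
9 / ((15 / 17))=51 / 5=10.20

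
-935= -935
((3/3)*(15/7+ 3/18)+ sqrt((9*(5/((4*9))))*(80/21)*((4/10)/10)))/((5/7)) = 2*sqrt(21)/15+ 97/30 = 3.84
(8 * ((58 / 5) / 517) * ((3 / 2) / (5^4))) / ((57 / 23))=5336 / 30696875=0.00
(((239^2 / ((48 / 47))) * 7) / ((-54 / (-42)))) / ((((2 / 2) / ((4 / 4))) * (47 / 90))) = 13994645 / 24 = 583110.21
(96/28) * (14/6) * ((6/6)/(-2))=-4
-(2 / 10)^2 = -1 / 25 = -0.04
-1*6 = -6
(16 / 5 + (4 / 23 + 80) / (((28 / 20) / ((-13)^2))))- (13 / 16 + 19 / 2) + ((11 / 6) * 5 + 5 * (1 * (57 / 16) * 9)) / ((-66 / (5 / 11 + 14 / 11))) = 271173333973 / 28052640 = 9666.59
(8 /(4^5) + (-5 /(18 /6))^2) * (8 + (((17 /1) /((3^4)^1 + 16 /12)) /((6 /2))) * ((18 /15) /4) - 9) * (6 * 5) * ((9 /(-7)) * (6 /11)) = 69863139 /1217216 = 57.40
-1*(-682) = 682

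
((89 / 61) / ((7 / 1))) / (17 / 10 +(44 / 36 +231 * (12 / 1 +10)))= 8010 / 195413561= 0.00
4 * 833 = 3332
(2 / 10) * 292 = 292 / 5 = 58.40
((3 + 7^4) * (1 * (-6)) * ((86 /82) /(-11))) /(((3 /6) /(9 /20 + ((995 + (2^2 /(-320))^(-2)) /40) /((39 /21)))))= 8062860942 /29315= 275042.16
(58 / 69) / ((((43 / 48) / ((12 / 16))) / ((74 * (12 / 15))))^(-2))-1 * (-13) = 50928666221 / 3917486592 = 13.00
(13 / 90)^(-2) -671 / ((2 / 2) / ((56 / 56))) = -105299 / 169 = -623.07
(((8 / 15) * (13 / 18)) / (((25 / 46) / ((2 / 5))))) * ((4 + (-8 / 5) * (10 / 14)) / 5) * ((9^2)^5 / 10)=1235613079584 / 21875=56485169.35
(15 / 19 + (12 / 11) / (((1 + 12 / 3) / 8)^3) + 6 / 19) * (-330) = -873666 / 475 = -1839.30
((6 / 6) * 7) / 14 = 1 / 2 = 0.50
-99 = -99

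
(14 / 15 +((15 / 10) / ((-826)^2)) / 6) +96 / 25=977019307 / 204682800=4.77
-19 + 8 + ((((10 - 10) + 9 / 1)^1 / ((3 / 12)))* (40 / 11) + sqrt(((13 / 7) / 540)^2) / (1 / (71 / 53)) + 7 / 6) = 266829643 / 2203740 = 121.08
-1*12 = -12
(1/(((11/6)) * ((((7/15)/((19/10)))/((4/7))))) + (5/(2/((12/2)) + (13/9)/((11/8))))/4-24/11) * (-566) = 795513/147686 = 5.39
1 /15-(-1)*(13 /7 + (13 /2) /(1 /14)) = 9757 /105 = 92.92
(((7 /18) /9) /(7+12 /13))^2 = 8281 /278422596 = 0.00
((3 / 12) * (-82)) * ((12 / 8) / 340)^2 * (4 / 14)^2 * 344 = -15867 / 1416100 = -0.01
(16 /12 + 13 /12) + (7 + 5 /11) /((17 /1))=6407 /2244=2.86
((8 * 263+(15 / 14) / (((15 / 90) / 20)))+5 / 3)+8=47087 / 21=2242.24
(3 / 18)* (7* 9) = 21 / 2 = 10.50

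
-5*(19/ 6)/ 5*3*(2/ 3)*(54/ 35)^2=-18468/ 1225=-15.08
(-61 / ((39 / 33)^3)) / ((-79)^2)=-81191 / 13711477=-0.01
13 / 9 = 1.44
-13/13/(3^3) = -1/27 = -0.04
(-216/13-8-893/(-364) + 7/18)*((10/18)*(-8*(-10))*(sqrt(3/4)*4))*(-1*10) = 142658000*sqrt(3)/7371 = 33522.03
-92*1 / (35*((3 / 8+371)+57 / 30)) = -736 / 104517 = -0.01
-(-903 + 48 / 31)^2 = -812615.01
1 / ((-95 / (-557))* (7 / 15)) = 1671 / 133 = 12.56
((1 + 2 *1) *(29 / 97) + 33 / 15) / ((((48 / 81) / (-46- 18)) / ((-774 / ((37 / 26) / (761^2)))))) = 1890502736544864 / 17945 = 105349832072.71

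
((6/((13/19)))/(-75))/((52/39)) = -57/650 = -0.09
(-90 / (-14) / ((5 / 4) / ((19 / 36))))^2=361 / 49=7.37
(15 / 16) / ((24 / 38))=95 / 64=1.48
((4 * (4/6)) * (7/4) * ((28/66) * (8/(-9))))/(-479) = 1568/426789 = 0.00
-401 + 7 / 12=-4805 / 12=-400.42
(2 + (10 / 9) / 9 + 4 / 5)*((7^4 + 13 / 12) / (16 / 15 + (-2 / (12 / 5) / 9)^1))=17064400 / 2367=7209.29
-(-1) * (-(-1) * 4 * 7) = 28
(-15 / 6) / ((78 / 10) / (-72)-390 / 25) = 60 / 377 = 0.16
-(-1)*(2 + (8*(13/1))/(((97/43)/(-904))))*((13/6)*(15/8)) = -131381055/776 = -169305.48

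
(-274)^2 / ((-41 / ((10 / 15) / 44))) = -37538 / 1353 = -27.74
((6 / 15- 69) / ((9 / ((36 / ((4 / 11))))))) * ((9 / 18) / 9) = -3773 / 90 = -41.92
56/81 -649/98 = -47081/7938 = -5.93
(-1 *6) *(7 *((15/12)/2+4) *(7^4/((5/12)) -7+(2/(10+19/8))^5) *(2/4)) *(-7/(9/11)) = 496157204779419239/103744369080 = 4782497.68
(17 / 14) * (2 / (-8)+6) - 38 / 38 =335 / 56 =5.98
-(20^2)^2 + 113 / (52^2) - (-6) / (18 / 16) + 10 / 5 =-1297860173 / 8112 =-159992.62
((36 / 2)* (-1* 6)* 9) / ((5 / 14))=-2721.60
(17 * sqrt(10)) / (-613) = -17 * sqrt(10) / 613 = -0.09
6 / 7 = 0.86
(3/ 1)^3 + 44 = 71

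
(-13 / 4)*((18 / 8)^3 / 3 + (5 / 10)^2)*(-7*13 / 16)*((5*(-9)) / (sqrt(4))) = -13787865 / 8192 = -1683.09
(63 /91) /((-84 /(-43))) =129 /364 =0.35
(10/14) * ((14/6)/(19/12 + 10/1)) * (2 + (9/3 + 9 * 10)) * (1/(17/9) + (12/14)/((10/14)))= 55860/2363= 23.64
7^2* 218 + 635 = 11317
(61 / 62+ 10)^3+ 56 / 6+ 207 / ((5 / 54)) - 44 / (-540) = 114867602791 / 32174280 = 3570.17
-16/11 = -1.45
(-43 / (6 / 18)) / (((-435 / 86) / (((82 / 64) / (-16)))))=-75809 / 37120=-2.04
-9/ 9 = -1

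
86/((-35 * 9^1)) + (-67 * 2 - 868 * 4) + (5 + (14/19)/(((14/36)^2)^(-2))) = -125700117763/34904520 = -3601.26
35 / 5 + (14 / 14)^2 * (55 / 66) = 47 / 6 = 7.83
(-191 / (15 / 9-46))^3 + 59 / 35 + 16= 1148702914 / 11763185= 97.65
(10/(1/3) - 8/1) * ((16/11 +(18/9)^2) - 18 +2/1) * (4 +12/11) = -12992/11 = -1181.09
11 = 11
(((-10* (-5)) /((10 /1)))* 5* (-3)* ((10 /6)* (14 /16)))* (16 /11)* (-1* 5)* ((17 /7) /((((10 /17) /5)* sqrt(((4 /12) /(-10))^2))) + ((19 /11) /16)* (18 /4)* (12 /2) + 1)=495727.66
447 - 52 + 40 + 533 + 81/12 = 3899/4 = 974.75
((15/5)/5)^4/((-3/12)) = -324/625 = -0.52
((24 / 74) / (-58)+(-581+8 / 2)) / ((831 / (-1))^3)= 0.00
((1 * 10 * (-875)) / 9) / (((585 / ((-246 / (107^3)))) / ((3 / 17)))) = 0.00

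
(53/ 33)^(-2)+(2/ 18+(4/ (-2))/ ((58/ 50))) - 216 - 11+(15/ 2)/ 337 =-112764828107/ 494142426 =-228.20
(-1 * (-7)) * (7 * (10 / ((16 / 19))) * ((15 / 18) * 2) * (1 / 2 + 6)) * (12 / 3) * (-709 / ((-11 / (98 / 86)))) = 10511758075 / 5676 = 1851965.83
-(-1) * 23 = 23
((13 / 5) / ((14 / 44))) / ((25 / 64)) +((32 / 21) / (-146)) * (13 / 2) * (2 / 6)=1716104 / 82125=20.90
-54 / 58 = -0.93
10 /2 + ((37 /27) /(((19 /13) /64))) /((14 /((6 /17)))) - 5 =30784 /20349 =1.51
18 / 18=1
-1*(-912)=912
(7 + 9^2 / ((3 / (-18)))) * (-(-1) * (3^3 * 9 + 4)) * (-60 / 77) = 7098780 / 77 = 92191.95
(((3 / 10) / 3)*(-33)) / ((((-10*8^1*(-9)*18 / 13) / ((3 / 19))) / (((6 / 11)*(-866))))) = 5629 / 22800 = 0.25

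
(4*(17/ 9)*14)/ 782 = 0.14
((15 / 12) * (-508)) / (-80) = 127 / 16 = 7.94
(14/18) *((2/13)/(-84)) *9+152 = 11855/78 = 151.99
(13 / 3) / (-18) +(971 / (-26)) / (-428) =-46115 / 300456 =-0.15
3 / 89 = 0.03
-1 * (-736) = 736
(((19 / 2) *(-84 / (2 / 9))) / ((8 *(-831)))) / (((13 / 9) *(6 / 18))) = 1.12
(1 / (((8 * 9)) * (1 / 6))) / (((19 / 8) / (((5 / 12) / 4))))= 5 / 1368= 0.00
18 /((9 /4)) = 8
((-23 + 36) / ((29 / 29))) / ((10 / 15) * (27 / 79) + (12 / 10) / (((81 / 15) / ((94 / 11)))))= 101673 / 16634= 6.11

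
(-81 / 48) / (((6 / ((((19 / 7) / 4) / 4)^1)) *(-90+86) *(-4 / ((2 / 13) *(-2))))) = 171 / 186368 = 0.00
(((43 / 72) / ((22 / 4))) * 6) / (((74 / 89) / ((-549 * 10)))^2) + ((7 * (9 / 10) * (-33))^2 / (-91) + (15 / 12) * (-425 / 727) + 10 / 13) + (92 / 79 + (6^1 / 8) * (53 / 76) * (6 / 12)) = 4854260946419488544153 / 170900988887200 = 28403937.15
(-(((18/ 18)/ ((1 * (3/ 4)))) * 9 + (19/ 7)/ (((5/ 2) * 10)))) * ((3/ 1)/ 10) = -6357/ 1750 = -3.63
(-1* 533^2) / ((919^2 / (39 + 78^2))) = -1739476947 / 844561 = -2059.62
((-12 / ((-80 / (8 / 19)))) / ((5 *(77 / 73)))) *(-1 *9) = -3942 / 36575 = -0.11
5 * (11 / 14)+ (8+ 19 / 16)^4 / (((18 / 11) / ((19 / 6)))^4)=76998910190837767 / 770527199232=99930.17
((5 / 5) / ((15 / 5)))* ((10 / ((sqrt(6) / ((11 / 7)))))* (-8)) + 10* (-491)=-4910 - 440* sqrt(6) / 63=-4927.11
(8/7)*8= 64/7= 9.14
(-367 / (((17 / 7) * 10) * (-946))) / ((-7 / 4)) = -367 / 40205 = -0.01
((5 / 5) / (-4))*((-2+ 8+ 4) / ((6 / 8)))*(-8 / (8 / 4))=40 / 3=13.33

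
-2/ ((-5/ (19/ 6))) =19/ 15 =1.27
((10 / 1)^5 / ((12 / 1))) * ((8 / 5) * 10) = 400000 / 3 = 133333.33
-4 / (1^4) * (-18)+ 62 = 134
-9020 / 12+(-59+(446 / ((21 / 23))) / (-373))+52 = -1984298 / 2611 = -759.98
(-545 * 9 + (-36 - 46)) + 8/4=-4985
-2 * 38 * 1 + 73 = -3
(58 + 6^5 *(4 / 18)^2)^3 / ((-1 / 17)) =-1467965096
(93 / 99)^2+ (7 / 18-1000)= -725077 / 726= -998.73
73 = 73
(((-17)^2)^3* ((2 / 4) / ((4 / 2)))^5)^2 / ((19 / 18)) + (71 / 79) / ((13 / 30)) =5385177359932616283 / 10230431744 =526388083.58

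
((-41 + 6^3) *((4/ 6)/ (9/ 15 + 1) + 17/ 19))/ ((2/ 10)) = 261625/ 228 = 1147.48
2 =2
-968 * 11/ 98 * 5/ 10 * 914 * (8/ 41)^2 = -1890.47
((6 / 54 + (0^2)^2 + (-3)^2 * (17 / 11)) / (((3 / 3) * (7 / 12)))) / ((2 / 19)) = 52744 / 231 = 228.33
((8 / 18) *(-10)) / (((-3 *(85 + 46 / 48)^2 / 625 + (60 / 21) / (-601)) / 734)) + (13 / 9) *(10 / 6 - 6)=41439979992473 / 483496062741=85.71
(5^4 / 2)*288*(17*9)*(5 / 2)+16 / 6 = 103275008 / 3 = 34425002.67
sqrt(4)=2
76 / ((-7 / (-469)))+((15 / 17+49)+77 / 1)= 5218.88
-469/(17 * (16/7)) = -3283/272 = -12.07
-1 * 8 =-8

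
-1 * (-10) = 10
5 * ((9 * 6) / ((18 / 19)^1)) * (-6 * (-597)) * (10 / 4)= 2552175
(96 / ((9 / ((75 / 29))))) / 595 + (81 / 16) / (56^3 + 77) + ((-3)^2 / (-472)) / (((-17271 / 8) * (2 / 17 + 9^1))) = 59385492490297 / 1280048556249680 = 0.05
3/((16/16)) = 3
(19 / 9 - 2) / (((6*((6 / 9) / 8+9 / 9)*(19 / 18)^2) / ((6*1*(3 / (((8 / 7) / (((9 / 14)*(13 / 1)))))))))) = 729 / 361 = 2.02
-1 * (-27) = 27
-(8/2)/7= -4/7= -0.57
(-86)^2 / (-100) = -1849 / 25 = -73.96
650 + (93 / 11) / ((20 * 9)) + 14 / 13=5586643 / 8580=651.12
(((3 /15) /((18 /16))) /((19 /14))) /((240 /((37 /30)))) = 259 /384750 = 0.00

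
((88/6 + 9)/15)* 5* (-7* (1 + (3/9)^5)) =-121268/2187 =-55.45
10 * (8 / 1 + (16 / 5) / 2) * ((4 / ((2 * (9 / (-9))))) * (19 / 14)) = -1824 / 7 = -260.57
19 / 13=1.46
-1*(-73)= 73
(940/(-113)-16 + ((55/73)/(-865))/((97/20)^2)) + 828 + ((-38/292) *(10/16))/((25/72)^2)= 1347783339375604/1678420936625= 803.01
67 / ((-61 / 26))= -1742 / 61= -28.56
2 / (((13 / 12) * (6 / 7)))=28 / 13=2.15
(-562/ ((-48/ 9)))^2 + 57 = 714297/ 64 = 11160.89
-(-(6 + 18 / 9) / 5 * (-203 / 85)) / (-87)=56 / 1275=0.04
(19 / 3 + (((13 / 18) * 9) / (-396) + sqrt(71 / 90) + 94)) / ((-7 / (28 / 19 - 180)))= 1696 * sqrt(710) / 1995 + 33687224 / 13167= 2581.11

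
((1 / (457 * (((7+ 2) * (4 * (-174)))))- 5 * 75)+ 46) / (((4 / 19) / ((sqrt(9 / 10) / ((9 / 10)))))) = -17894412667 * sqrt(10) / 34351776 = -1647.28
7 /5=1.40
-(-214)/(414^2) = 107/85698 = 0.00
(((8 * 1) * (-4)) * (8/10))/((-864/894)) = 1192/45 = 26.49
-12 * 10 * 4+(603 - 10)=113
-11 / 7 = -1.57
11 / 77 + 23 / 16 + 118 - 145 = -2847 / 112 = -25.42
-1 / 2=-0.50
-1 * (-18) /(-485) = -18 /485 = -0.04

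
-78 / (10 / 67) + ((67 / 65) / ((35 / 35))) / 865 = -29383118 / 56225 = -522.60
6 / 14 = 3 / 7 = 0.43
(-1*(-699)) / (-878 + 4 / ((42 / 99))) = -4893 / 6080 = -0.80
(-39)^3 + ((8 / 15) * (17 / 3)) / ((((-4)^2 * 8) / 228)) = -3558817 / 60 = -59313.62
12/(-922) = -0.01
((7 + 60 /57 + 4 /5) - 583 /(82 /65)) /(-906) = 1177021 /2352580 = 0.50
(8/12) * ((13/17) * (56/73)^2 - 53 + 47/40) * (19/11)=-3537202811/59791380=-59.16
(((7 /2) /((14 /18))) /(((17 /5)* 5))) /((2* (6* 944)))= 3 /128384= 0.00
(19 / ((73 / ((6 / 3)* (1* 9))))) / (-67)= -342 / 4891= -0.07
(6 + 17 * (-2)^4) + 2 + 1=281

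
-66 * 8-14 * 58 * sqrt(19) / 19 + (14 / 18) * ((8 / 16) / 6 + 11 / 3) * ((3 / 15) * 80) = -1444 / 3-812 * sqrt(19) / 19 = -667.62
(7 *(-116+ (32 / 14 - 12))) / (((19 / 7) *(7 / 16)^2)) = -225280 / 133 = -1693.83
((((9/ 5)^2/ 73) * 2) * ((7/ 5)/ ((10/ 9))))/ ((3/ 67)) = 113967/ 45625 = 2.50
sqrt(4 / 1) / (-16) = -1 / 8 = -0.12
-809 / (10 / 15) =-2427 / 2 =-1213.50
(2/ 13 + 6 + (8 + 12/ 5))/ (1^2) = 1076/ 65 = 16.55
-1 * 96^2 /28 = -2304 /7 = -329.14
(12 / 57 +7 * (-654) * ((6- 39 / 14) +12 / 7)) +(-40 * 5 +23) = -432056 / 19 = -22739.79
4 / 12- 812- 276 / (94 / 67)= -142183 / 141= -1008.39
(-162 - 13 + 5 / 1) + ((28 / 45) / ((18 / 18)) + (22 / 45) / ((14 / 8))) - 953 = -1122.10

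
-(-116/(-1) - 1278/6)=97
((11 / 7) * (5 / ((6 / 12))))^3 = 1331000 / 343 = 3880.47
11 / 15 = 0.73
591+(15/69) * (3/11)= 149538/253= 591.06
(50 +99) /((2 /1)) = 149 /2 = 74.50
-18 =-18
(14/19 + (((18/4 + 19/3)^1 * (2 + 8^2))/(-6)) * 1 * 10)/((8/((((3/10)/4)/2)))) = -67883/12160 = -5.58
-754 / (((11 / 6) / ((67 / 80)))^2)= -15231177 / 96800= -157.35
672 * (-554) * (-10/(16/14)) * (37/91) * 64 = 1101972480/13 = 84767113.85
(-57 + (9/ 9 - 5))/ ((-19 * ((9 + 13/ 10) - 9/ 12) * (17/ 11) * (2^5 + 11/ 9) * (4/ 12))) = 362340/ 18446207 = 0.02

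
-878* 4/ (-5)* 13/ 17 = 45656/ 85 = 537.13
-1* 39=-39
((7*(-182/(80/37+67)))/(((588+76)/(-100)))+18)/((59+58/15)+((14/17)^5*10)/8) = 31324679254735/95508513041449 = 0.33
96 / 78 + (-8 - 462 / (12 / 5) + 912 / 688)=-221301 / 1118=-197.94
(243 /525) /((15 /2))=54 /875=0.06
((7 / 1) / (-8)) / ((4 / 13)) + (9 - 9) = -2.84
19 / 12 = 1.58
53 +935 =988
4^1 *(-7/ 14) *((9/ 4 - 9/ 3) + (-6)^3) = 867/ 2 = 433.50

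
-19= -19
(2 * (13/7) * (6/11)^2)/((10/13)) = 1.44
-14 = -14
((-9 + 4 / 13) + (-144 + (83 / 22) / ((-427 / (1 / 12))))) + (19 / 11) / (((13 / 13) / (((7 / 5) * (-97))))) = -2837553619 / 7327320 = -387.26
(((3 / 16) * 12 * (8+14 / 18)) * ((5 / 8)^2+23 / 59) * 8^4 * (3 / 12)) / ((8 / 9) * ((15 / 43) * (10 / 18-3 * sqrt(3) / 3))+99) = 389226085920 * sqrt(3) / 782139430739+124486395296508 / 782139430739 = 160.02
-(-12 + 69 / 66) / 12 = 241 / 264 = 0.91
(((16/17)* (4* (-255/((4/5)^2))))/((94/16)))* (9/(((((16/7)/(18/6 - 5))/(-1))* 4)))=-23625/47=-502.66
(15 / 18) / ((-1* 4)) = -5 / 24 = -0.21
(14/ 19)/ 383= 14/ 7277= 0.00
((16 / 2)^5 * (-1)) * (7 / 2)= -114688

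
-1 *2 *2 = -4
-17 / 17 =-1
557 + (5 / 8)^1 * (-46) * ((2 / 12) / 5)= 13345 / 24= 556.04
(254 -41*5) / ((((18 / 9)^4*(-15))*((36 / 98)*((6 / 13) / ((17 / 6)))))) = -530621 / 155520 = -3.41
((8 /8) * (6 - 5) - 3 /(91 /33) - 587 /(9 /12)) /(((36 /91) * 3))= -53423 /81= -659.54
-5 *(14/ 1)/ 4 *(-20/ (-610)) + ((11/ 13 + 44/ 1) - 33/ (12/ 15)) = 3.02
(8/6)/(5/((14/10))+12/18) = 28/89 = 0.31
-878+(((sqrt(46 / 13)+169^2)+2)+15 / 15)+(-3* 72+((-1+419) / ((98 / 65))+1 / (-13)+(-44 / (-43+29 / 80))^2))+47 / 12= sqrt(598) / 13+822734084929537 / 29645778708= 27754.03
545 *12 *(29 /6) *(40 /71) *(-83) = -104945200 /71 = -1478101.41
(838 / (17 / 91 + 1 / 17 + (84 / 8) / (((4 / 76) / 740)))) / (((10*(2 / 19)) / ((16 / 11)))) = 2592772 / 330555775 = 0.01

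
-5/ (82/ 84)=-210/ 41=-5.12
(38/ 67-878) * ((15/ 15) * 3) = -176364/ 67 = -2632.30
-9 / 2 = -4.50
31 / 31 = 1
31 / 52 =0.60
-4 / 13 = -0.31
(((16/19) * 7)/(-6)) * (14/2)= -6.88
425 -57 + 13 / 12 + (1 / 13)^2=748513 / 2028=369.09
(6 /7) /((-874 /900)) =-2700 /3059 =-0.88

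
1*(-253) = -253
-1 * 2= -2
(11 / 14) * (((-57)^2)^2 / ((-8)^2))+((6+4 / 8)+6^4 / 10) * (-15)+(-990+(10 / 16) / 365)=8278184563 / 65408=126562.26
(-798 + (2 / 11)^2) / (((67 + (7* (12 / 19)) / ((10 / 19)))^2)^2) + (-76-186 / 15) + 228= 1706106419022328 / 12221394847805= 139.60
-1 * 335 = -335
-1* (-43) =43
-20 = -20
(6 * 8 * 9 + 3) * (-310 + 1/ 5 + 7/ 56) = -1077669/ 8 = -134708.62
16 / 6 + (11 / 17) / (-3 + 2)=103 / 51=2.02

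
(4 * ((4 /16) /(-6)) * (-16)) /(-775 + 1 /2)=-16 /4647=-0.00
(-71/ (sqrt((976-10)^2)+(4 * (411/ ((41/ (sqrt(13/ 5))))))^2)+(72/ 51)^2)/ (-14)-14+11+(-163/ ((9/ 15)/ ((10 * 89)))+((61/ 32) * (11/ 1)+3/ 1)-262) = -112950521698333875/ 466690433888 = -242024.51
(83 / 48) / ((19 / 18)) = 249 / 152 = 1.64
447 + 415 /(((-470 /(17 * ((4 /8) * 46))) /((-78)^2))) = -98701017 /47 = -2100021.64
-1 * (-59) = 59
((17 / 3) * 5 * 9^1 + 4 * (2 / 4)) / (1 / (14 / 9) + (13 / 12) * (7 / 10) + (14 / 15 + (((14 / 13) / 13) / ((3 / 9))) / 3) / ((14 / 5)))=36483720 / 250433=145.68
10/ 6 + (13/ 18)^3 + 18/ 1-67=-273851/ 5832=-46.96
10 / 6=5 / 3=1.67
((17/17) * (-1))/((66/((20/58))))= -5/957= -0.01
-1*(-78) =78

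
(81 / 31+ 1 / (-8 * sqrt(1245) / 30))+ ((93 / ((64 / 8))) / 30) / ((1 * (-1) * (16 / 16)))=5519 / 2480 - sqrt(1245) / 332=2.12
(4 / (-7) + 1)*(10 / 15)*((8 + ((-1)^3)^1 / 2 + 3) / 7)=3 / 7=0.43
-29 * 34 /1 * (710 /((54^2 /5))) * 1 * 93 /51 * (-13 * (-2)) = -41488850 /729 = -56912.00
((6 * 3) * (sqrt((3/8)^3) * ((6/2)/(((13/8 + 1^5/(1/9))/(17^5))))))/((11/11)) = 6765201 * sqrt(6)/10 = 1657129.05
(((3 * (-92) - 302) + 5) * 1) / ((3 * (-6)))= 191 / 6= 31.83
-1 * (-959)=959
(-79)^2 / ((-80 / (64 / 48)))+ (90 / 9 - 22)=-6961 / 60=-116.02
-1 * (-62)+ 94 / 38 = 1225 / 19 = 64.47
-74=-74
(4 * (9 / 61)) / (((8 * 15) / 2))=3 / 305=0.01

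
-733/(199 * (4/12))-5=-3194/199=-16.05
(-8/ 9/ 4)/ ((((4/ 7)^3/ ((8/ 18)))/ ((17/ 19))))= -5831/ 12312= -0.47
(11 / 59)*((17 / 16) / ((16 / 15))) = 2805 / 15104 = 0.19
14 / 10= 7 / 5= 1.40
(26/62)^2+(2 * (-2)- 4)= -7519/961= -7.82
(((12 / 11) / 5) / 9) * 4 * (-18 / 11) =-96 / 605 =-0.16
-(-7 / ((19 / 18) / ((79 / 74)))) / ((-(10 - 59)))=0.14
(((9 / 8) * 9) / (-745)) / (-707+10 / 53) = 1431 / 74422520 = 0.00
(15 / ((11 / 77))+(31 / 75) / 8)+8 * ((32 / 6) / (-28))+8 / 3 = 446017 / 4200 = 106.19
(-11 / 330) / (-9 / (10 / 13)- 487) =1 / 14961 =0.00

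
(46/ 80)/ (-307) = -23/ 12280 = -0.00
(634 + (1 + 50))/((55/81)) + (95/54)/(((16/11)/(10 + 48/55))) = 4856395/4752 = 1021.97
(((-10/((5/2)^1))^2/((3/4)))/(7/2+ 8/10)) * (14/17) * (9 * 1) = 26880/731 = 36.77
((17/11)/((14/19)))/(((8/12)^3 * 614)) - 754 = -570353071/756448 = -753.99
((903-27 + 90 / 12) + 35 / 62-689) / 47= 6047 / 1457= 4.15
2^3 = 8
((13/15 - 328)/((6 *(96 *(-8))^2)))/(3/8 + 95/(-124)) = 0.00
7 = 7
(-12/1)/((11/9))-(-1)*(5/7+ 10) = 69/77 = 0.90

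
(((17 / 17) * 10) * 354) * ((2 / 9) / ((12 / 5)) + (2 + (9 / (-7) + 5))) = 1295050 / 63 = 20556.35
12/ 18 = 2/ 3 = 0.67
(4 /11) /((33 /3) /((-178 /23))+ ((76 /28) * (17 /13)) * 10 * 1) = 64792 /6071087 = 0.01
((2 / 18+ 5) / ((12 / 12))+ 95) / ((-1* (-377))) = 0.27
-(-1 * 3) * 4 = 12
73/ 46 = 1.59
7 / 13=0.54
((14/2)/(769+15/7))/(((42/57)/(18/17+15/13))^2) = 86322681/1054574872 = 0.08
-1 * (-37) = 37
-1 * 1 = -1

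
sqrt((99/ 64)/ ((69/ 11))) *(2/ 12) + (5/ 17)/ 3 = 11 *sqrt(69)/ 1104 + 5/ 51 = 0.18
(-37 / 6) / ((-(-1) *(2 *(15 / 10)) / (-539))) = 19943 / 18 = 1107.94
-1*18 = -18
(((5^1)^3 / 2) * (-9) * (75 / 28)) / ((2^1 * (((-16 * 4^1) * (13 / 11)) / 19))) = 17634375 / 93184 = 189.24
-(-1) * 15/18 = 5/6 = 0.83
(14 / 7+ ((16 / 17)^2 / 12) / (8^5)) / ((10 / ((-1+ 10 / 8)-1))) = -887809 / 5918720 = -0.15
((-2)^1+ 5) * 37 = 111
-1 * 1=-1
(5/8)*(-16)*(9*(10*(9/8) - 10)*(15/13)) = -3375/26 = -129.81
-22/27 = -0.81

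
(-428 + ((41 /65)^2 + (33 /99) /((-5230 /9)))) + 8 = -419.60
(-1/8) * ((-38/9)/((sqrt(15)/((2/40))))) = 19 * sqrt(15)/10800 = 0.01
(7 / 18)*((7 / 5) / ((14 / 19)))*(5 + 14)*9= 2527 / 20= 126.35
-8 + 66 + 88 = 146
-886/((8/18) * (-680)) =3987/1360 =2.93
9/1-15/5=6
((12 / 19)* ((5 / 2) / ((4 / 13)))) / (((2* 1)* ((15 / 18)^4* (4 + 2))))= 2106 / 2375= 0.89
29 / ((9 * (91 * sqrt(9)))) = 29 / 2457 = 0.01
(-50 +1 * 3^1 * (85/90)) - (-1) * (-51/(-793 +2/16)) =-1792621/38058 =-47.10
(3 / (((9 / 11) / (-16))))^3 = -5451776 / 27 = -201917.63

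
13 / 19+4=89 / 19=4.68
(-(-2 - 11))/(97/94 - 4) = -1222/279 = -4.38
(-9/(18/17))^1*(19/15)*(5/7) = -323/42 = -7.69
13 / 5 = 2.60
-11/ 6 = -1.83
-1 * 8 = -8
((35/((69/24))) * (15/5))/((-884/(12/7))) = -360/5083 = -0.07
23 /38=0.61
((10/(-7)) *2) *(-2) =40/7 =5.71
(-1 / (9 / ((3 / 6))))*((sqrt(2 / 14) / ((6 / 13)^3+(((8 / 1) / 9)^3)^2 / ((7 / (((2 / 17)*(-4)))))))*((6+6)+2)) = -15437947707*sqrt(7) / 9052716520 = -4.51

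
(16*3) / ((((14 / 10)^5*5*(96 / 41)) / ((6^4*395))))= 6558975000 / 16807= 390252.57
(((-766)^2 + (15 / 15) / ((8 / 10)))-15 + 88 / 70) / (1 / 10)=82144091 / 14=5867435.07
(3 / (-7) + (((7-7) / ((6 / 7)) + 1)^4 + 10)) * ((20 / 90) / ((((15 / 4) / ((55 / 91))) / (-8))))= -52096 / 17199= -3.03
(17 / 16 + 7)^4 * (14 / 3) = 646153389 / 32768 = 19719.04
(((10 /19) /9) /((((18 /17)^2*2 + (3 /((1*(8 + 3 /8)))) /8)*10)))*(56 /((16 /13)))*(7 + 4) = 1.28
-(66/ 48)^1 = -11/ 8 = -1.38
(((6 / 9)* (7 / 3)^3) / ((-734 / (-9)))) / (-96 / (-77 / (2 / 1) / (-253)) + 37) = -2401 / 13730571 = -0.00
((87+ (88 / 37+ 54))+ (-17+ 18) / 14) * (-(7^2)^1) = -520149 / 74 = -7029.04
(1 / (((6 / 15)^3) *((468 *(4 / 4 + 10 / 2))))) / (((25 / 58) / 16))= 145 / 702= 0.21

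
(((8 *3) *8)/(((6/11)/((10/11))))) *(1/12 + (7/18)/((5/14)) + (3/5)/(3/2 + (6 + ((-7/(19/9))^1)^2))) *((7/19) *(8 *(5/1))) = 4323885440/761121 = 5680.94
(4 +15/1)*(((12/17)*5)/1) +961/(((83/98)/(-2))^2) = 635455652/117113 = 5426.00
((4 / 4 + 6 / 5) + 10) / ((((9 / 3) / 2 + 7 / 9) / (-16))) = -85.70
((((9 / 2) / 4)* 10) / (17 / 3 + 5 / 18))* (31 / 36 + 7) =14.88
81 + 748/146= 6287/73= 86.12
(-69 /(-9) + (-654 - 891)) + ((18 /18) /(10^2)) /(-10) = -4612003 /3000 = -1537.33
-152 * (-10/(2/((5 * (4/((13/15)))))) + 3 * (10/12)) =223060/13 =17158.46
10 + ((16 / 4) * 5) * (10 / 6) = 130 / 3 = 43.33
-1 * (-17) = 17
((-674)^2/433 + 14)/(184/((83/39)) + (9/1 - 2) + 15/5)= 19104027/1733299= 11.02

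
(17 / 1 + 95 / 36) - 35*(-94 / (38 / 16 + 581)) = 4247089 / 168012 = 25.28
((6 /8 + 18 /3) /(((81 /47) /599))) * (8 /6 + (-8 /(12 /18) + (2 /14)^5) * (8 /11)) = -28863046813 /1663893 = -17346.70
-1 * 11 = -11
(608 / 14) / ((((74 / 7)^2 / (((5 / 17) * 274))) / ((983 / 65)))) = 473.61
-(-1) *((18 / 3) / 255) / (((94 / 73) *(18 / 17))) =73 / 4230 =0.02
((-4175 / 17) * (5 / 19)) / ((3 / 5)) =-104375 / 969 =-107.71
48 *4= 192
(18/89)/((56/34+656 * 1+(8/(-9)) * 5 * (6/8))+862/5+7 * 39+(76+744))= 4590/43567903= 0.00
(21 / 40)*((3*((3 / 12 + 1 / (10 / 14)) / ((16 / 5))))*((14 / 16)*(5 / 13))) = 14553 / 53248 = 0.27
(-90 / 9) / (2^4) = -5 / 8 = -0.62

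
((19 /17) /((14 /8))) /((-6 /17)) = -1.81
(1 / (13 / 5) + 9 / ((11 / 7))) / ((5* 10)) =437 / 3575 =0.12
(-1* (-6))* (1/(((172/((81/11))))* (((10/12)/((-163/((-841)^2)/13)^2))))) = 19368801/199940987564317285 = 0.00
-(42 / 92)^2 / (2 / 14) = -3087 / 2116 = -1.46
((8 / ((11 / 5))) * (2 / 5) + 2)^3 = 54872 / 1331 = 41.23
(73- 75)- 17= -19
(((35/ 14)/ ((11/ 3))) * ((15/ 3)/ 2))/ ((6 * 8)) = 25/ 704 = 0.04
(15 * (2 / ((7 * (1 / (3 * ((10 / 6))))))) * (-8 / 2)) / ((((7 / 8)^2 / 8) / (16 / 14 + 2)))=-6758400 / 2401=-2814.83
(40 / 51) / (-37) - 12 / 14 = -11602 / 13209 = -0.88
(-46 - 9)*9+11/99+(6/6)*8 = -4382/9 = -486.89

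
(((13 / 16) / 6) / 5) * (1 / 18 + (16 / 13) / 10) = 209 / 43200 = 0.00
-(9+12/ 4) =-12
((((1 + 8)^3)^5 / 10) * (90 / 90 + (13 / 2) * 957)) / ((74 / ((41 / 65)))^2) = 4306559542534899129267 / 462722000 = 9307012725858.94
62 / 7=8.86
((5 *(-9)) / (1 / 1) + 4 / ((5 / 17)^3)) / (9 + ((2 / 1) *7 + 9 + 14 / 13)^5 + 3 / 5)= 5208126911 / 375519259650725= 0.00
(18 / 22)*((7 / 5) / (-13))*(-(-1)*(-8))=504 / 715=0.70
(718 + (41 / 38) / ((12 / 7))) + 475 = 544295 / 456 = 1193.63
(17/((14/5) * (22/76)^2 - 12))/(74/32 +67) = -981920/47102557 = -0.02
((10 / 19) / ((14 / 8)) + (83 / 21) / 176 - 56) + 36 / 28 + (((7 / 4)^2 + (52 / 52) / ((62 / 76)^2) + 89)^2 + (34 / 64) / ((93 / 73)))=9028055983564861 / 1037653419264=8700.45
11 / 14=0.79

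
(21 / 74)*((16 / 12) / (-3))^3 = -224 / 8991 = -0.02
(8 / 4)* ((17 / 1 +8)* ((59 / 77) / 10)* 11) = 295 / 7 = 42.14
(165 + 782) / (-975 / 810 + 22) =45.54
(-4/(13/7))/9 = -28/117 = -0.24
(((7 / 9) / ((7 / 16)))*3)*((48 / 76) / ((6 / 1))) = 32 / 57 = 0.56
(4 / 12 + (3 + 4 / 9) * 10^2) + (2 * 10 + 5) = 3328 / 9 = 369.78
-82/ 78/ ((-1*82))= 1/ 78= 0.01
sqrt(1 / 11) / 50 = sqrt(11) / 550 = 0.01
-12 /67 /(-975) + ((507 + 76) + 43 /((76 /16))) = 244947051 /413725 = 592.05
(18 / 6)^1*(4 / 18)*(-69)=-46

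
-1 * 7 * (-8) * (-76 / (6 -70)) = 133 / 2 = 66.50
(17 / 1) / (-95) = -0.18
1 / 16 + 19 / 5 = 3.86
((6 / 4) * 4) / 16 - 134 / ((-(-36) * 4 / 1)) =-0.56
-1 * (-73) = 73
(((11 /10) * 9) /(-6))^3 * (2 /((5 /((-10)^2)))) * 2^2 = -35937 /50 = -718.74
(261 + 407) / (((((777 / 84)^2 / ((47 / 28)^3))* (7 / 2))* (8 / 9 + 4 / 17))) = 2652781473 / 282679334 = 9.38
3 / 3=1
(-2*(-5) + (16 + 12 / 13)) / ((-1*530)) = -35 / 689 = -0.05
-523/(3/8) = -4184/3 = -1394.67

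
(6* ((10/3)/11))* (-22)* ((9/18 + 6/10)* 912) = -40128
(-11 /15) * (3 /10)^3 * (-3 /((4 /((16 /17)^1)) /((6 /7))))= 891 /74375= 0.01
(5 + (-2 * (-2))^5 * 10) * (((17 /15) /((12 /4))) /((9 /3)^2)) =11611 /27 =430.04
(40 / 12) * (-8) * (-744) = 19840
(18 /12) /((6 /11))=11 /4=2.75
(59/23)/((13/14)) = 2.76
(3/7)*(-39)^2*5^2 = 114075/7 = 16296.43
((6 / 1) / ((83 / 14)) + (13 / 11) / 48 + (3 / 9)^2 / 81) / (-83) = -11054341 / 883886256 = -0.01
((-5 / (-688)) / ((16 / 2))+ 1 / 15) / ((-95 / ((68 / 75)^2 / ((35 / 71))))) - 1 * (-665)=9168255521357 / 13786875000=665.00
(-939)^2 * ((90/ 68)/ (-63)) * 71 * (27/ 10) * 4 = -1690259157/ 119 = -14203858.46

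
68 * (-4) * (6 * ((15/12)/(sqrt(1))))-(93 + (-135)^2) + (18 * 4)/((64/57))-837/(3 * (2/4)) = -166815/8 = -20851.88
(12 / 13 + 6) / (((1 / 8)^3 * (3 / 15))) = 230400 / 13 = 17723.08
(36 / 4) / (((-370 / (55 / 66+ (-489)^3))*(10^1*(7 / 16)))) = 4209486054 / 6475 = 650113.68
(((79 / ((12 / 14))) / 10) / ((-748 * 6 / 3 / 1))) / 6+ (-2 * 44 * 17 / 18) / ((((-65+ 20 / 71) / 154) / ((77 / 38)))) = 3768442253443 / 9403796160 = 400.74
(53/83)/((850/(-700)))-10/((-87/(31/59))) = -3371276/7242663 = -0.47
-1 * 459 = -459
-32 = -32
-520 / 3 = -173.33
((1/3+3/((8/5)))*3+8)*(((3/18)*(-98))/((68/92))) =-43953/136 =-323.18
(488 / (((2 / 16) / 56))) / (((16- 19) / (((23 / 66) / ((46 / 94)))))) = -5137664 / 99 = -51895.60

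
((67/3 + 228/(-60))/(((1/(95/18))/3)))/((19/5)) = 695/9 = 77.22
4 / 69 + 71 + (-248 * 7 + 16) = -113777 / 69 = -1648.94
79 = 79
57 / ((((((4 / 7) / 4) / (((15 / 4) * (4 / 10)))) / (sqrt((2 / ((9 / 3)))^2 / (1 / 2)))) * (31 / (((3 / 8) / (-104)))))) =-1197 * sqrt(2) / 25792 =-0.07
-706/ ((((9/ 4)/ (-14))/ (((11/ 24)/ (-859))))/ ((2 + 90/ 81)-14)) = 5327476/ 208737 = 25.52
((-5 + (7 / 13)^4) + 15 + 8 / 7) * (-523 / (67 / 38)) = -44608484810 / 13395109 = -3330.21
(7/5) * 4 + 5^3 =653/5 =130.60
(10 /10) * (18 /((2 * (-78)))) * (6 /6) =-3 /26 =-0.12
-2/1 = -2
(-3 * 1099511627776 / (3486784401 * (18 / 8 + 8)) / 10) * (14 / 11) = -30786325577728 / 2620899608085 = -11.75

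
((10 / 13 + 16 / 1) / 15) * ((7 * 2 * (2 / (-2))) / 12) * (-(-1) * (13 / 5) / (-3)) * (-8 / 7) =-872 / 675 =-1.29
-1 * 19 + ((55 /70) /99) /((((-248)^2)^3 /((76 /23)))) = -3202595401447636973 /168557652707770368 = -19.00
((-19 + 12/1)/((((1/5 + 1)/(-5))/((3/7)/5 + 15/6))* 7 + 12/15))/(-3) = 6335/408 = 15.53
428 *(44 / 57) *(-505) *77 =-732282320 / 57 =-12847058.25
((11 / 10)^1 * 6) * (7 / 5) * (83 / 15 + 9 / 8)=61523 / 1000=61.52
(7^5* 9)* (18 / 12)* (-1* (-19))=8621991 / 2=4310995.50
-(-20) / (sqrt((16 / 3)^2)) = 15 / 4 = 3.75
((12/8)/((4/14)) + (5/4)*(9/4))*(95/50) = 2451/160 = 15.32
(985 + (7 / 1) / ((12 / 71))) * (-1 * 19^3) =-84482303 / 12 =-7040191.92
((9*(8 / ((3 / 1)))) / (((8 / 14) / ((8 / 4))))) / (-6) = -14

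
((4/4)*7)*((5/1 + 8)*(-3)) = -273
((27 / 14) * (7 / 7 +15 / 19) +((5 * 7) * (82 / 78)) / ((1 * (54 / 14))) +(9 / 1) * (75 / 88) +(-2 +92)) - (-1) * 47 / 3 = 1556901499 / 12324312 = 126.33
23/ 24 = 0.96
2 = 2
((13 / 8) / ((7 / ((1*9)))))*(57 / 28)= 6669 / 1568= 4.25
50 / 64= 25 / 32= 0.78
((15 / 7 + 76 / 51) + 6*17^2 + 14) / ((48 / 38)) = 11881327 / 8568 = 1386.71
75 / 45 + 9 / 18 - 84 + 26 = -335 / 6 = -55.83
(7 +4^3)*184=13064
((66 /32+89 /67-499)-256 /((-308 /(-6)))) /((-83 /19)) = 785102971 /6851152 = 114.59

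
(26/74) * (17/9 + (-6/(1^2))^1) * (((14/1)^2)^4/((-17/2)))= 38370515456/153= 250787682.72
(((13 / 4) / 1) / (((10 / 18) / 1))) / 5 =117 / 100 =1.17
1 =1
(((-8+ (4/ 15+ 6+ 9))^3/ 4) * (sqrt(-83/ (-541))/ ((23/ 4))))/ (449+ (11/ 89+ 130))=115257581 * sqrt(44903)/ 2164512732750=0.01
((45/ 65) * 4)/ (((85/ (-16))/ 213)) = -122688/ 1105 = -111.03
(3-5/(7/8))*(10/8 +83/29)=-9063/812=-11.16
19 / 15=1.27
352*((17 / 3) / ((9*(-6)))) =-2992 / 81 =-36.94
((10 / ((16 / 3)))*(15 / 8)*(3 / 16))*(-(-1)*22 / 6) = 2.42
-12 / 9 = -4 / 3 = -1.33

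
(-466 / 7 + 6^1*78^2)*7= 255062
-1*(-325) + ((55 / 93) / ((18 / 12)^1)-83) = 67628 / 279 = 242.39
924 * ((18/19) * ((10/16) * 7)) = 72765/19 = 3829.74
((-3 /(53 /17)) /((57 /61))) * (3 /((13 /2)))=-6222 /13091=-0.48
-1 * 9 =-9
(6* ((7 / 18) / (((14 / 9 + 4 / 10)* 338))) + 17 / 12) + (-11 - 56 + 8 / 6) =-1910947 / 29744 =-64.25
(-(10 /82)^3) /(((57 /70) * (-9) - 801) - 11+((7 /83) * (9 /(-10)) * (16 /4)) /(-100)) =9078125 /4101041895157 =0.00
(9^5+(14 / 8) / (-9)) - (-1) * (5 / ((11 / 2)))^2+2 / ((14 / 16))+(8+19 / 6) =1800951569 / 30492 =59063.08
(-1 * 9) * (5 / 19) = -45 / 19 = -2.37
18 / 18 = 1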